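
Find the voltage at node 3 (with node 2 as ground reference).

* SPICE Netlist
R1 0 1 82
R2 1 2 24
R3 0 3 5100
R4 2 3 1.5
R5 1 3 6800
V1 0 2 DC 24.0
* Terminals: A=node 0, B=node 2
Nodal analysis, taking node 2 as the 0 V reference.
Source V1 fixes V_0 = 24 V.
KCL at each unknown node (sum of currents leaving = 0; resistances in Ω):
  Node 1: (V_1 - 24)/82 + (V_1 - 0)/24 + (V_1 - V_3)/6800 = 0
  Node 3: (V_3 - 24)/5100 + (V_3 - 0)/1.5 + (V_3 - V_1)/6800 = 0
Collecting terms (coefficients in siemens):
  0.05401·V_1 - 0.0001471·V_3 = 0.2927
  0.667·V_3 - 0.0001471·V_1 = 0.004706
Determinant D = (0.05401)(0.667) - (-0.0001471)(-0.0001471) = 0.03602
V_1 = [(0.2927)(0.667) - (-0.0001471)(0.004706)]/D = 5.419 V
V_3 = [(0.05401)(0.004706) - (0.2927)(-0.0001471)]/D = 0.00825 V
The requested potential is V_3 = 0.00825 V.

Final answer: V_3 = 0.00825 V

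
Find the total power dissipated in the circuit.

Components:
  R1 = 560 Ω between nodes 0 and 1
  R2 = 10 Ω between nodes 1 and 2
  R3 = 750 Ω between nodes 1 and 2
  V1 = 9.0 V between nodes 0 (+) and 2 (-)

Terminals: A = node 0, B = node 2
Nodal analysis, taking node 2 as the 0 V reference.
Source V1 fixes V_0 = 9 V.
KCL at each unknown node (sum of currents leaving = 0; resistances in Ω):
  Node 1: (V_1 - 9)/560 + (V_1 - 0)/10 + (V_1 - 0)/750 = 0
Collecting terms: 0.1031 × V_1 = 0.01607  =>  V_1 = 0.1559 V
Power in each resistor, P = (ΔV)²/R:
  P_R1 = (9 - 0.1559)²/560 = 0.1397 W
  P_R2 = (0.1559 - 0)²/10 = 0.002429 W
  P_R3 = (0.1559 - 0)²/750 = 0.00003239 W
P_total = P_R1 + P_R2 + P_R3 = 0.1421 W

Final answer: 0.1421 W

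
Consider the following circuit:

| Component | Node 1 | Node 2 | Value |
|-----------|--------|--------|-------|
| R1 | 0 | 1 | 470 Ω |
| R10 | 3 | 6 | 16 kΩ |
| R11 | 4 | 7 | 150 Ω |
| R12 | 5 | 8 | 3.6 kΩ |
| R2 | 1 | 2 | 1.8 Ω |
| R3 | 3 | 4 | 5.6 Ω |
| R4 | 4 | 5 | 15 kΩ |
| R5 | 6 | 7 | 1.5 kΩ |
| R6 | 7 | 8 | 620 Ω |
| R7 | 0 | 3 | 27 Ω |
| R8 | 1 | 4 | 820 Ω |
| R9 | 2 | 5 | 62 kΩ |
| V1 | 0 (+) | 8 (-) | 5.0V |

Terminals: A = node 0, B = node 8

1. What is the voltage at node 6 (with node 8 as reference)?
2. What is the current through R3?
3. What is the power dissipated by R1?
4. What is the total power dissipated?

Nodal analysis, taking node 8 as the 0 V reference.
Source V1 fixes V_0 = 5 V.
KCL at each unknown node (sum of currents leaving = 0; resistances in Ω):
  Node 1: (V_1 - 5)/470 + (V_1 - V_2)/1.8 + (V_1 - V_4)/820 = 0
  Node 2: (V_2 - V_1)/1.8 + (V_2 - V_5)/62000 = 0
  Node 3: (V_3 - V_4)/5.6 + (V_3 - 5)/27 + (V_3 - V_6)/16000 = 0
  Node 4: (V_4 - V_3)/5.6 + (V_4 - V_5)/15000 + (V_4 - V_1)/820 + (V_4 - V_7)/150 = 0
  Node 5: (V_5 - V_4)/15000 + (V_5 - V_2)/62000 + (V_5 - 0)/3600 = 0
  Node 6: (V_6 - V_7)/1500 + (V_6 - V_3)/16000 = 0
  Node 7: (V_7 - V_6)/1500 + (V_7 - 0)/620 + (V_7 - V_4)/150 = 0
Collecting terms (coefficients in siemens):
  0.5589·V_1 - 0.5556·V_2 - 0.00122·V_4 = 0.01064
  0.5556·V_2 - 0.5556·V_1 - 0.00001613·V_5 = 0
  0.2157·V_3 - 0.1786·V_4 - 0.0000625·V_6 = 0.1852
  0.1865·V_4 - 0.00122·V_1 - 0.1786·V_3 - 0.00006667·V_5 - 0.006667·V_7 = 0
  0.0003606·V_5 - 0.00001613·V_2 - 0.00006667·V_4 = 0
  0.0007292·V_6 - 0.0000625·V_3 - 0.0006667·V_7 = 0
  0.008946·V_7 - 0.006667·V_4 - 0.0006667·V_6 = 0
Solving these 7 simultaneous equations (Gaussian elimination) gives:
  V_1 = 4.906 V, V_2 = 4.906 V, V_3 = 4.829 V, V_4 = 4.793 V
  V_5 = 1.106 V, V_6 = 3.949 V, V_7 = 3.866 V
Part 1:
  Read off the nodal solution: V_6 = 3.949 V
Part 2:
  I_R3 = (V_3 - V_4)/R3 = (4.829 - 4.793)/5.6 = 0.006289 A
  Magnitude: I_R3 = 0.006289 A
Part 3:
  I_R1 = (V_0 - V_1)/R1 = (5 - 4.906)/470 = 0.0001991 A
  P_R1 = I_R1² × R1 = (0.0001991)² × 470 = 0.00001862 W
Part 4:
  Power in each resistor, P = (ΔV)²/R:
    P_R1 = (5 - 4.906)²/470 = 0.00001862 W
    P_R2 = (4.906 - 4.906)²/1.8 = 0.000000006764 W
    P_R3 = (4.829 - 4.793)²/5.6 = 0.0002215 W
    P_R4 = (4.793 - 1.106)²/15000 = 0.0009066 W
    P_R5 = (3.949 - 3.866)²/1500 = 0.000004536 W
    P_R6 = (3.866 - 0)²/620 = 0.02411 W
    P_R7 = (5 - 4.829)²/27 = 0.001087 W
    P_R8 = (4.906 - 4.793)²/820 = 0.00001556 W
    P_R9 = (4.906 - 1.106)²/62000 = 0.000233 W
    P_R10 = (4.829 - 3.949)²/16000 = 0.00004839 W
    P_R11 = (4.793 - 3.866)²/150 = 0.005731 W
    P_R12 = (1.106 - 0)²/3600 = 0.0003396 W
  P_total = P_R1 + P_R2 + P_R3 + P_R4 + P_R5 + P_R6 + P_R7 + P_R8 + P_R9 + P_R10 + P_R11 + P_R12 = 0.03272 W

Final answers:
1. V_6 = 3.949 V
2. I_R3 = 0.006289 A
3. P_R1 = 1.862e-05 W
4. P_total = 0.03272 W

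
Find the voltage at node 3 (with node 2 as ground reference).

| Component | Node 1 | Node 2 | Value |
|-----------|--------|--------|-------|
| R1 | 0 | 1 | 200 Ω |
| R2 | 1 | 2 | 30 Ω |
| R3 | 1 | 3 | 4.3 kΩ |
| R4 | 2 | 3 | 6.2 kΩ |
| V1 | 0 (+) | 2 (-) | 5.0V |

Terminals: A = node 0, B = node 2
Nodal analysis, taking node 2 as the 0 V reference.
Source V1 fixes V_0 = 5 V.
KCL at each unknown node (sum of currents leaving = 0; resistances in Ω):
  Node 1: (V_1 - 5)/200 + (V_1 - 0)/30 + (V_1 - V_3)/4300 = 0
  Node 3: (V_3 - V_1)/4300 + (V_3 - 0)/6200 = 0
Collecting terms (coefficients in siemens):
  0.03857·V_1 - 0.0002326·V_3 = 0.025
  0.0003938·V_3 - 0.0002326·V_1 = 0
Determinant D = (0.03857)(0.0003938) - (-0.0002326)(-0.0002326) = 0.00001514
V_1 = [(0.025)(0.0003938) - (-0.0002326)(0)]/D = 0.6506 V
V_3 = [(0.03857)(0) - (0.025)(-0.0002326)]/D = 0.3841 V
The requested potential is V_3 = 0.3841 V.

Final answer: V_3 = 0.3841 V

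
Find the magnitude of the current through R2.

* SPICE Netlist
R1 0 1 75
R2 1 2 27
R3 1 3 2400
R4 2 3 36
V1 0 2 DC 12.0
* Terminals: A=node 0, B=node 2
Nodal analysis, taking node 2 as the 0 V reference.
Source V1 fixes V_0 = 12 V.
KCL at each unknown node (sum of currents leaving = 0; resistances in Ω):
  Node 1: (V_1 - 12)/75 + (V_1 - 0)/27 + (V_1 - V_3)/2400 = 0
  Node 3: (V_3 - V_1)/2400 + (V_3 - 0)/36 = 0
Collecting terms (coefficients in siemens):
  0.05079·V_1 - 0.0004167·V_3 = 0.16
  0.02819·V_3 - 0.0004167·V_1 = 0
Determinant D = (0.05079)(0.02819) - (-0.0004167)(-0.0004167) = 0.001432
V_1 = [(0.16)(0.02819) - (-0.0004167)(0)]/D = 3.151 V
V_3 = [(0.05079)(0) - (0.16)(-0.0004167)]/D = 0.04656 V
I_R2 = (V_1 - V_2)/R2 = (3.151 - 0)/27 = 0.1167 A
|I_R2| = 0.1167 A

Final answer: |I_R2| = 0.1167 A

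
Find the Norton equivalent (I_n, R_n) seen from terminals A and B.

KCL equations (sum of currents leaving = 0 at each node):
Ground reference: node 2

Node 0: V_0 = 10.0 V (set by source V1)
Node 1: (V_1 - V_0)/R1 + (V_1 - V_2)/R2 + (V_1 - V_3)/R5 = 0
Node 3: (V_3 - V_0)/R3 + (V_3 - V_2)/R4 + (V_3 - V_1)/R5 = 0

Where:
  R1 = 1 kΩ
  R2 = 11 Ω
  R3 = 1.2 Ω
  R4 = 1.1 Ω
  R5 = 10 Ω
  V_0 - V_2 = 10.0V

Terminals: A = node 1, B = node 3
Find the Thévenin equivalent first; then I_n = V_th/R_th and R_n = R_th.
Step 1 — V_th is the open-circuit voltage V_A - V_B (nothing connected across the terminals).
Nodal analysis, taking node 2 as the 0 V reference.
Source V1 fixes V_0 = 10 V.
KCL at each unknown node (sum of currents leaving = 0; resistances in Ω):
  Node 1: (V_1 - 10)/1000 + (V_1 - 0)/11 + (V_1 - V_3)/10 = 0
  Node 3: (V_3 - 10)/1.2 + (V_3 - 0)/1.1 + (V_3 - V_1)/10 = 0
Collecting terms (coefficients in siemens):
  0.1919·V_1 - 0.1·V_3 = 0.01
  1.842·V_3 - 0.1·V_1 = 8.333
Determinant D = (0.1919)(1.842) - (-0.1)(-0.1) = 0.3436
V_1 = [(0.01)(1.842) - (-0.1)(8.333)]/D = 2.479 V
V_3 = [(0.1919)(8.333) - (0.01)(-0.1)]/D = 4.658 V
V_th = V_1 - V_3 = 2.479 - 4.658 = -2.179 V
Step 2 — R_th: zero the source — replace V1 by a short circuit (node 2 merges into node 0) — and find the resistance seen between A (node 1) and B (node 3).
Reduce the network between node 1 (A) and node 3 (B) by series/parallel combination:
  Rp1 = R1 ‖ R2 (parallel, both between nodes 0 and 1) = 1/(1/1000 + 1/11) = 10.88 Ω
  Rp2 = R3 ‖ R4 (parallel, both between nodes 0 and 3) = 1/(1/1.2 + 1/1.1) = 0.5739 Ω
  Rs1 = Rp1 + Rp2 (series, joined only at node 0) = 10.88 + 0.5739 = 11.45 Ω
  Rp3 = R5 ‖ Rs1 (parallel, both between nodes 1 and 3) = 1/(1/10 + 1/11.45) = 5.339 Ω
R_th = 5.339 Ω
I_n = V_th/R_th = -2.179/5.339 = -0.408 A, and R_n = R_th = 5.339 Ω

Final answer: I_n = -0.408 A, R_n = 5.339 Ω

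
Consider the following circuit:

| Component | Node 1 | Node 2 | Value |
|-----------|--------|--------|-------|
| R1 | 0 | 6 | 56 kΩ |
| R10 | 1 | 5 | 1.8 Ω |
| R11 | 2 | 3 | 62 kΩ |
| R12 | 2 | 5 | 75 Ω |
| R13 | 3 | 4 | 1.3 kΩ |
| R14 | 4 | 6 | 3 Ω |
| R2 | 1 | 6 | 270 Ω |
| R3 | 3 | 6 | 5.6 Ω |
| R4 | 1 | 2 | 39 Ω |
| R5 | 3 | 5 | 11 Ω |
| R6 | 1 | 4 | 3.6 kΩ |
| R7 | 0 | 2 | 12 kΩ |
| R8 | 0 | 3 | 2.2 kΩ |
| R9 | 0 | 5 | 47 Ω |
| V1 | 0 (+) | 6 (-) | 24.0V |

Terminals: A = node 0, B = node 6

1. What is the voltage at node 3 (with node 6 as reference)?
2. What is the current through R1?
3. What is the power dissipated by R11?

Nodal analysis, taking node 6 as the 0 V reference.
Source V1 fixes V_0 = 24 V.
KCL at each unknown node (sum of currents leaving = 0; resistances in Ω):
  Node 1: (V_1 - 0)/270 + (V_1 - V_2)/39 + (V_1 - V_4)/3600 + (V_1 - V_5)/1.8 = 0
  Node 2: (V_2 - V_1)/39 + (V_2 - 24)/12000 + (V_2 - V_3)/62000 + (V_2 - V_5)/75 = 0
  Node 3: (V_3 - 0)/5.6 + (V_3 - V_5)/11 + (V_3 - 24)/2200 + (V_3 - V_2)/62000 + (V_3 - V_4)/1300 = 0
  Node 4: (V_4 - V_1)/3600 + (V_4 - V_3)/1300 + (V_4 - 0)/3 = 0
  Node 5: (V_5 - V_3)/11 + (V_5 - 24)/47 + (V_5 - V_1)/1.8 + (V_5 - V_2)/75 = 0
Collecting terms (coefficients in siemens):
  0.5852·V_1 - 0.02564·V_2 - 0.0002778·V_4 - 0.5556·V_5 = 0
  0.03907·V_2 - 0.02564·V_1 - 0.00001613·V_3 - 0.01333·V_5 = 0.002
  0.2707·V_3 - 0.00001613·V_2 - 0.0007692·V_4 - 0.09091·V_5 = 0.01091
  0.3344·V_4 - 0.0002778·V_1 - 0.0007692·V_3 = 0
  0.6811·V_5 - 0.5556·V_1 - 0.01333·V_2 - 0.09091·V_3 = 0.5106
Solving these 5 simultaneous equations (Gaussian elimination) gives:
  V_1 = 5.984 V, V_2 = 6.035 V, V_3 = 2.064 V, V_4 = 0.009719 V
  V_5 = 6.024 V
Part 1:
  Read off the nodal solution: V_3 = 2.064 V
Part 2:
  I_R1 = (V_0 - V_6)/R1 = (24 - 0)/56000 = 0.0004286 A
  Magnitude: I_R1 = 0.0004286 A
Part 3:
  I_R11 = (V_2 - V_3)/R11 = (6.035 - 2.064)/62000 = 0.00006405 A
  P_R11 = I_R11² × R11 = (0.00006405)² × 62000 = 0.0002543 W

Final answers:
1. V_3 = 2.064 V
2. I_R1 = 0.0004286 A
3. P_R11 = 0.0002543 W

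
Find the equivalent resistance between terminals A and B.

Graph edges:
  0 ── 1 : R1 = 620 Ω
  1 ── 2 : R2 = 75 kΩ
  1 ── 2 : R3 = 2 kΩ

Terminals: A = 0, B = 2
Reduce the network between node 0 (A) and node 2 (B) by series/parallel combination:
  Rp1 = R2 ‖ R3 (parallel, both between nodes 1 and 2) = 1/(1/75000 + 1/2000) = 1948 Ω
  Rs1 = R1 + Rp1 (series, joined only at node 1) = 620 + 1948 = 2568 Ω
R_eq = 2.568 kΩ

Final answer: 2.568 kΩ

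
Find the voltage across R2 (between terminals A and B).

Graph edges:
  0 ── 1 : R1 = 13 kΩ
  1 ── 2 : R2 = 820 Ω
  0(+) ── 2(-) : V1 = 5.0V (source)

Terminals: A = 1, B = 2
R1 and R2 are in series across V1 (node 0 → node 1 → node 2), and the output A–B is taken across R2, so this is a voltage divider.
Series current: I = V1/(R1 + R2) = 5/(13000 + 820) = 5/13820 = 0.0003618 A
V_R2 = I × R2 = V1 × R2/(R1 + R2) = 5 × 820/13820 = 0.2967 V

Final answer: 0.2967 V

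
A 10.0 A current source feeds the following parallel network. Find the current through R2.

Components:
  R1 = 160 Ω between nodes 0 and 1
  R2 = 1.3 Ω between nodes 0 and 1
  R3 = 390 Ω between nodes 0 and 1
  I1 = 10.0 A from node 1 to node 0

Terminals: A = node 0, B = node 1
All resistors sit directly between nodes 0 and 1, so they are in parallel and share one voltage V; the full source current 10 A splits among them.
1/R_par = 1/160 + 1/1.3 + 1/390 = 0.778 S  =>  R_par = 1.285 Ω
V = I × R_par = 10 × 1.285 = 12.85 V
I_R2 = V/R2 = 12.85/1.3 = 9.887 A

Final answer: 9.887 A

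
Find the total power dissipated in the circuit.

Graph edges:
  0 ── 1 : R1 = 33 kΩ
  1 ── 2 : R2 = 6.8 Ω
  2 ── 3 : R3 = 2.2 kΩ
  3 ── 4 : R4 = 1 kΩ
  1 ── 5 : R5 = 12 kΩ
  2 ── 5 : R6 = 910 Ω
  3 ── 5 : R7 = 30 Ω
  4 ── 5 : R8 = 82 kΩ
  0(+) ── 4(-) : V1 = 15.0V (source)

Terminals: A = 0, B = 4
Nodal analysis, taking node 4 as the 0 V reference.
Source V1 fixes V_0 = 15 V.
KCL at each unknown node (sum of currents leaving = 0; resistances in Ω):
  Node 1: (V_1 - 15)/33000 + (V_1 - V_2)/6.8 + (V_1 - V_5)/12000 = 0
  Node 2: (V_2 - V_1)/6.8 + (V_2 - V_3)/2200 + (V_2 - V_5)/910 = 0
  Node 3: (V_3 - V_2)/2200 + (V_3 - 0)/1000 + (V_3 - V_5)/30 = 0
  Node 5: (V_5 - V_1)/12000 + (V_5 - V_2)/910 + (V_5 - V_3)/30 + (V_5 - 0)/82000 = 0
Collecting terms (coefficients in siemens):
  0.1472·V_1 - 0.1471·V_2 - 0.00008333·V_5 = 0.0004545
  0.1486·V_2 - 0.1471·V_1 - 0.0004545·V_3 - 0.001099·V_5 = 0
  0.03479·V_3 - 0.0004545·V_2 - 0.03333·V_5 = 0
  0.03453·V_5 - 0.00008333·V_1 - 0.001099·V_2 - 0.03333·V_3 = 0
Solving these 4 simultaneous equations (Gaussian elimination) gives:
  V_1 = 0.7019 V, V_2 = 0.6991 V, V_3 = 0.4279 V, V_5 = 0.4371 V
Power in each resistor, P = (ΔV)²/R:
  P_R1 = (15 - 0.7019)²/33000 = 0.006195 W
  P_R2 = (0.7019 - 0.6991)²/6.8 = 0.00000115 W
  P_R3 = (0.6991 - 0.4279)²/2200 = 0.00003342 W
  P_R4 = (0.4279 - 0)²/1000 = 0.0001831 W
  P_R5 = (0.7019 - 0.4371)²/12000 = 0.000005844 W
  P_R6 = (0.6991 - 0.4371)²/910 = 0.00007545 W
  P_R7 = (0.4279 - 0.4371)²/30 = 0.000002785 W
  P_R8 = (0 - 0.4371)²/82000 = 0.00000233 W
P_total = P_R1 + P_R2 + P_R3 + P_R4 + P_R5 + P_R6 + P_R7 + P_R8 = 0.006499 W

Final answer: 0.006499 W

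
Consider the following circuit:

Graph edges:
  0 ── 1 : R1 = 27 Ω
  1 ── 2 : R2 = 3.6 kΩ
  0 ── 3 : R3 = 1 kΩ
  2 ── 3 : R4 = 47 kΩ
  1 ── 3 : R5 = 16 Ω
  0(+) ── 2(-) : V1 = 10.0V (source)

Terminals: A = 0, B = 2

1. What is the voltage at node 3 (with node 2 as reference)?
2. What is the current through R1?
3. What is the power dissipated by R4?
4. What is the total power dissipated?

Nodal analysis, taking node 2 as the 0 V reference.
Source V1 fixes V_0 = 10 V.
KCL at each unknown node (sum of currents leaving = 0; resistances in Ω):
  Node 1: (V_1 - 10)/27 + (V_1 - 0)/3600 + (V_1 - V_3)/16 = 0
  Node 3: (V_3 - 10)/1000 + (V_3 - 0)/47000 + (V_3 - V_1)/16 = 0
Collecting terms (coefficients in siemens):
  0.09981·V_1 - 0.0625·V_3 = 0.3704
  0.06352·V_3 - 0.0625·V_1 = 0.01
Determinant D = (0.09981)(0.06352) - (-0.0625)(-0.0625) = 0.002434
V_1 = [(0.3704)(0.06352) - (-0.0625)(0.01)]/D = 9.922 V
V_3 = [(0.09981)(0.01) - (0.3704)(-0.0625)]/D = 9.92 V
Part 1:
  Read off the nodal solution: V_3 = 9.92 V
Part 2:
  I_R1 = (V_0 - V_1)/R1 = (10 - 9.922)/27 = 0.002887 A
  Magnitude: I_R1 = 0.002887 A
Part 3:
  I_R4 = (V_2 - V_3)/R4 = (0 - 9.92)/47000 = -0.0002111 A
  P_R4 = I_R4² × R4 = (-0.0002111)² × 47000 = 0.002094 W
Part 4:
  Power in each resistor, P = (ΔV)²/R:
    P_R1 = (10 - 9.922)²/27 = 0.0002251 W
    P_R2 = (9.922 - 0)²/3600 = 0.02735 W
    P_R3 = (10 - 9.92)²/1000 = 0.000006408 W
    P_R4 = (0 - 9.92)²/47000 = 0.002094 W
    P_R5 = (9.922 - 9.92)²/16 = 0.0000002746 W
  P_total = P_R1 + P_R2 + P_R3 + P_R4 + P_R5 = 0.02967 W

Final answers:
1. V_3 = 9.92 V
2. I_R1 = 0.002887 A
3. P_R4 = 0.002094 W
4. P_total = 0.02967 W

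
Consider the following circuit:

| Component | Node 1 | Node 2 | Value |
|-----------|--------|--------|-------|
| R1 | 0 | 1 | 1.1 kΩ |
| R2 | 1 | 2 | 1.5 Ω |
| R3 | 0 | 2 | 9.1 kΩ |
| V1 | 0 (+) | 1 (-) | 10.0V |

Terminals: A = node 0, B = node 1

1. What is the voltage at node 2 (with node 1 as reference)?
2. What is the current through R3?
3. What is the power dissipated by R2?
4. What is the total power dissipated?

Nodal analysis, taking node 1 as the 0 V reference.
Source V1 fixes V_0 = 10 V.
KCL at each unknown node (sum of currents leaving = 0; resistances in Ω):
  Node 2: (V_2 - 0)/1.5 + (V_2 - 10)/9100 = 0
Collecting terms: 0.6668 × V_2 = 0.001099  =>  V_2 = 0.001648 V
Part 1:
  Read off the nodal solution: V_2 = 0.001648 V
Part 2:
  I_R3 = (V_0 - V_2)/R3 = (10 - 0.001648)/9100 = 0.001099 A
  Magnitude: I_R3 = 0.001099 A
Part 3:
  I_R2 = (V_1 - V_2)/R2 = (0 - 0.001648)/1.5 = -0.001099 A
  P_R2 = I_R2² × R2 = (-0.001099)² × 1.5 = 0.000001811 W
Part 4:
  Power in each resistor, P = (ΔV)²/R:
    P_R1 = (10 - 0)²/1100 = 0.09091 W
    P_R2 = (0 - 0.001648)²/1.5 = 0.000001811 W
    P_R3 = (10 - 0.001648)²/9100 = 0.01099 W
  P_total = P_R1 + P_R2 + P_R3 = 0.1019 W

Final answers:
1. V_2 = 0.001648 V
2. I_R3 = 0.001099 A
3. P_R2 = 1.811e-06 W
4. P_total = 0.1019 W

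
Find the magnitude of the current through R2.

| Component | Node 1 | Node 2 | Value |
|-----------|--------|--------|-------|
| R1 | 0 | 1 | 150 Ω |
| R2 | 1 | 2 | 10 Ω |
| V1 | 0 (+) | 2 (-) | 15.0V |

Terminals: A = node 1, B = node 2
Nodal analysis, taking node 2 as the 0 V reference.
Source V1 fixes V_0 = 15 V.
KCL at each unknown node (sum of currents leaving = 0; resistances in Ω):
  Node 1: (V_1 - 15)/150 + (V_1 - 0)/10 = 0
Collecting terms: 0.1067 × V_1 = 0.1  =>  V_1 = 0.9375 V
I_R2 = (V_1 - V_2)/R2 = (0.9375 - 0)/10 = 0.09375 A
|I_R2| = 0.09375 A

Final answer: |I_R2| = 0.09375 A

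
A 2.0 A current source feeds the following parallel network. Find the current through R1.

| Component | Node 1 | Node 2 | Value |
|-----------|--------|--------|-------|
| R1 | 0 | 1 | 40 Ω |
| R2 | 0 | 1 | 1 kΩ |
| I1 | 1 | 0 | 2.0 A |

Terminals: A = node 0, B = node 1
All resistors sit directly between nodes 0 and 1, so they are in parallel and share one voltage V; the full source current 2 A splits among them.
1/R_par = 1/40 + 1/1000 = 0.026 S  =>  R_par = 38.46 Ω
V = I × R_par = 2 × 38.46 = 76.92 V
I_R1 = V/R1 = 76.92/40 = 1.923 A

Final answer: 1.923 A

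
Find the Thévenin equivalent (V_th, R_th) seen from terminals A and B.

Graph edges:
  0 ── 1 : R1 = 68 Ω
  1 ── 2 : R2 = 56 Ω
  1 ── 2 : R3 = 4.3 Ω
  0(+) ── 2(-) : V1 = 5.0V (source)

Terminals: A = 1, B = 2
Step 1 — V_th is the open-circuit voltage V_A - V_B (nothing connected across the terminals).
Nodal analysis, taking node 2 as the 0 V reference.
Source V1 fixes V_0 = 5 V.
KCL at each unknown node (sum of currents leaving = 0; resistances in Ω):
  Node 1: (V_1 - 5)/68 + (V_1 - 0)/56 + (V_1 - 0)/4.3 = 0
Collecting terms: 0.2651 × V_1 = 0.07353  =>  V_1 = 0.2773 V
V_th = V_1 - V_2 = 0.2773 - 0 = 0.2773 V
Step 2 — R_th: zero the source — replace V1 by a short circuit (node 2 merges into node 0) — and find the resistance seen between A (node 1) and B (node 0).
Reduce the network between node 1 (A) and node 0 (B) by series/parallel combination:
  Rp1 = R1 ‖ R2 ‖ R3 (parallel, all between nodes 0 and 1) = 1/(1/68 + 1/56 + 1/4.3) = 3.772 Ω
R_th = 3.772 Ω

Final answer: V_th = 0.2773 V, R_th = 3.772 Ω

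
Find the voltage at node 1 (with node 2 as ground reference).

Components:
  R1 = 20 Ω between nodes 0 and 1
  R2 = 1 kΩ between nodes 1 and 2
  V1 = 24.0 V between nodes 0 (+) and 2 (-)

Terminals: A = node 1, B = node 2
Nodal analysis, taking node 2 as the 0 V reference.
Source V1 fixes V_0 = 24 V.
KCL at each unknown node (sum of currents leaving = 0; resistances in Ω):
  Node 1: (V_1 - 24)/20 + (V_1 - 0)/1000 = 0
Collecting terms: 0.051 × V_1 = 1.2  =>  V_1 = 23.53 V
The requested potential is V_1 = 23.53 V.

Final answer: V_1 = 23.53 V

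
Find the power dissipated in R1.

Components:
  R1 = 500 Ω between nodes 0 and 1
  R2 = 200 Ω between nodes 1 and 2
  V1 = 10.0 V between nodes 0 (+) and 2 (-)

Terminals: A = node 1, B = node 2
Nodal analysis, taking node 2 as the 0 V reference.
Source V1 fixes V_0 = 10 V.
KCL at each unknown node (sum of currents leaving = 0; resistances in Ω):
  Node 1: (V_1 - 10)/500 + (V_1 - 0)/200 = 0
Collecting terms: 0.007 × V_1 = 0.02  =>  V_1 = 2.857 V
I_R1 = (V_0 - V_1)/R1 = (10 - 2.857)/500 = 0.01429 A
P_R1 = I_R1² × R1 = (0.01429)² × 500 = 0.102 W

Final answer: 0.102 W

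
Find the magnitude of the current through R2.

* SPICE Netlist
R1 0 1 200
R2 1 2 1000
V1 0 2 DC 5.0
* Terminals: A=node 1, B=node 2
Nodal analysis, taking node 2 as the 0 V reference.
Source V1 fixes V_0 = 5 V.
KCL at each unknown node (sum of currents leaving = 0; resistances in Ω):
  Node 1: (V_1 - 5)/200 + (V_1 - 0)/1000 = 0
Collecting terms: 0.006 × V_1 = 0.025  =>  V_1 = 4.167 V
I_R2 = (V_1 - V_2)/R2 = (4.167 - 0)/1000 = 0.004167 A
|I_R2| = 0.004167 A

Final answer: |I_R2| = 0.004167 A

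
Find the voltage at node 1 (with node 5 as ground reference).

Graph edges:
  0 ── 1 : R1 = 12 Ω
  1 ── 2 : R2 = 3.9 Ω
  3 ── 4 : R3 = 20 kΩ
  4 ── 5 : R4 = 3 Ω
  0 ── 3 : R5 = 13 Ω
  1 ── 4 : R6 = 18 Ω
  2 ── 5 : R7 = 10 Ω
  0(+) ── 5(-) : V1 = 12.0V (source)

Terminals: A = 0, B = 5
Nodal analysis, taking node 5 as the 0 V reference.
Source V1 fixes V_0 = 12 V.
KCL at each unknown node (sum of currents leaving = 0; resistances in Ω):
  Node 1: (V_1 - 12)/12 + (V_1 - V_2)/3.9 + (V_1 - V_4)/18 = 0
  Node 2: (V_2 - V_1)/3.9 + (V_2 - 0)/10 = 0
  Node 3: (V_3 - V_4)/20000 + (V_3 - 12)/13 = 0
  Node 4: (V_4 - V_3)/20000 + (V_4 - 0)/3 + (V_4 - V_1)/18 = 0
Collecting terms (coefficients in siemens):
  0.3953·V_1 - 0.2564·V_2 - 0.05556·V_4 = 1
  0.3564·V_2 - 0.2564·V_1 = 0
  0.07697·V_3 - 0.00005·V_4 = 0.9231
  0.3889·V_4 - 0.05556·V_1 - 0.00005·V_3 = 0
Solving these 4 simultaneous equations (Gaussian elimination) gives:
  V_1 = 4.929 V, V_2 = 3.546 V, V_3 = 11.99 V, V_4 = 0.7056 V
The requested potential is V_1 = 4.929 V.

Final answer: V_1 = 4.929 V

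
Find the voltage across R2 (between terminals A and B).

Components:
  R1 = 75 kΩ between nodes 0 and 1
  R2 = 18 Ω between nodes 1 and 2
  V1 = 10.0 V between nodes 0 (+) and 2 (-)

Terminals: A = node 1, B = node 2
R1 and R2 are in series across V1 (node 0 → node 1 → node 2), and the output A–B is taken across R2, so this is a voltage divider.
Series current: I = V1/(R1 + R2) = 10/(75000 + 18) = 10/75020 = 0.0001333 A
V_R2 = I × R2 = V1 × R2/(R1 + R2) = 10 × 18/75020 = 0.002399 V

Final answer: 0.002399 V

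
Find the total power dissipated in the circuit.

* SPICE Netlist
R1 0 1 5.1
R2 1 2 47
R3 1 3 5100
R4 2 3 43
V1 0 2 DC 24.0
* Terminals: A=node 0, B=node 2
Nodal analysis, taking node 2 as the 0 V reference.
Source V1 fixes V_0 = 24 V.
KCL at each unknown node (sum of currents leaving = 0; resistances in Ω):
  Node 1: (V_1 - 24)/5.1 + (V_1 - 0)/47 + (V_1 - V_3)/5100 = 0
  Node 3: (V_3 - V_1)/5100 + (V_3 - 0)/43 = 0
Collecting terms (coefficients in siemens):
  0.2176·V_1 - 0.0001961·V_3 = 4.706
  0.02345·V_3 - 0.0001961·V_1 = 0
Determinant D = (0.2176)(0.02345) - (-0.0001961)(-0.0001961) = 0.005102
V_1 = [(4.706)(0.02345) - (-0.0001961)(0)]/D = 21.63 V
V_3 = [(0.2176)(0) - (4.706)(-0.0001961)]/D = 0.1809 V
Power in each resistor, P = (ΔV)²/R:
  P_R1 = (24 - 21.63)²/5.1 = 1.1 W
  P_R2 = (21.63 - 0)²/47 = 9.956 W
  P_R3 = (21.63 - 0.1809)²/5100 = 0.09022 W
  P_R4 = (0 - 0.1809)²/43 = 0.0007607 W
P_total = P_R1 + P_R2 + P_R3 + P_R4 = 11.15 W

Final answer: 11.15 W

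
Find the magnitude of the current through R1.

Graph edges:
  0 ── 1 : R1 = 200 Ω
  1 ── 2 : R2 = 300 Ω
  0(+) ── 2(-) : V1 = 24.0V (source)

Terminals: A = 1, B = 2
Nodal analysis, taking node 2 as the 0 V reference.
Source V1 fixes V_0 = 24 V.
KCL at each unknown node (sum of currents leaving = 0; resistances in Ω):
  Node 1: (V_1 - 24)/200 + (V_1 - 0)/300 = 0
Collecting terms: 0.008333 × V_1 = 0.12  =>  V_1 = 14.4 V
I_R1 = (V_0 - V_1)/R1 = (24 - 14.4)/200 = 0.048 A
|I_R1| = 0.048 A

Final answer: |I_R1| = 0.048 A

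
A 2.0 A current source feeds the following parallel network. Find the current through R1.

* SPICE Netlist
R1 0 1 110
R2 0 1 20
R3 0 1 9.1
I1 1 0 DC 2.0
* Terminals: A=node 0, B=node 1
All resistors sit directly between nodes 0 and 1, so they are in parallel and share one voltage V; the full source current 2 A splits among them.
1/R_par = 1/110 + 1/20 + 1/9.1 = 0.169 S  =>  R_par = 5.918 Ω
V = I × R_par = 2 × 5.918 = 11.84 V
I_R1 = V/R1 = 11.84/110 = 0.1076 A

Final answer: 0.1076 A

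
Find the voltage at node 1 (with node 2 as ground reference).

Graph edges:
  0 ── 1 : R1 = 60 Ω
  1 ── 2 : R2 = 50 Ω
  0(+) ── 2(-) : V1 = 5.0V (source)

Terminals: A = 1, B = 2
Nodal analysis, taking node 2 as the 0 V reference.
Source V1 fixes V_0 = 5 V.
KCL at each unknown node (sum of currents leaving = 0; resistances in Ω):
  Node 1: (V_1 - 5)/60 + (V_1 - 0)/50 = 0
Collecting terms: 0.03667 × V_1 = 0.08333  =>  V_1 = 2.273 V
The requested potential is V_1 = 2.273 V.

Final answer: V_1 = 2.273 V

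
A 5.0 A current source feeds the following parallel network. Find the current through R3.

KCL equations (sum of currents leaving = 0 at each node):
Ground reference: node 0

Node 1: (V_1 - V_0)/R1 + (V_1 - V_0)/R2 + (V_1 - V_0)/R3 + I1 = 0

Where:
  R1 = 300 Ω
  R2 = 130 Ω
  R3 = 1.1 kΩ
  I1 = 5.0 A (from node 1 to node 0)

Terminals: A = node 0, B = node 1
All resistors sit directly between nodes 0 and 1, so they are in parallel and share one voltage V; the full source current 5 A splits among them.
1/R_par = 1/300 + 1/130 + 1/1100 = 0.01193 S  =>  R_par = 83.79 Ω
V = I × R_par = 5 × 83.79 = 418.9 V
I_R3 = V/R3 = 418.9/1100 = 0.3809 A

Final answer: 0.3809 A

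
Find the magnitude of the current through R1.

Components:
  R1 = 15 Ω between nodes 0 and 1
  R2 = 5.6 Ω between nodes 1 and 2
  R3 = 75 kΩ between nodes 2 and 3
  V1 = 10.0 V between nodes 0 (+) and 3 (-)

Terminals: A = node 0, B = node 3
Nodal analysis, taking node 3 as the 0 V reference.
Source V1 fixes V_0 = 10 V.
KCL at each unknown node (sum of currents leaving = 0; resistances in Ω):
  Node 1: (V_1 - 10)/15 + (V_1 - V_2)/5.6 = 0
  Node 2: (V_2 - V_1)/5.6 + (V_2 - 0)/75000 = 0
Collecting terms (coefficients in siemens):
  0.2452·V_1 - 0.1786·V_2 = 0.6667
  0.1786·V_2 - 0.1786·V_1 = 0
Determinant D = (0.2452)(0.1786) - (-0.1786)(-0.1786) = 0.01191
V_1 = [(0.6667)(0.1786) - (-0.1786)(0)]/D = 9.998 V
V_2 = [(0.2452)(0) - (0.6667)(-0.1786)]/D = 9.997 V
I_R1 = (V_0 - V_1)/R1 = (10 - 9.998)/15 = 0.0001333 A
|I_R1| = 0.0001333 A

Final answer: |I_R1| = 0.0001333 A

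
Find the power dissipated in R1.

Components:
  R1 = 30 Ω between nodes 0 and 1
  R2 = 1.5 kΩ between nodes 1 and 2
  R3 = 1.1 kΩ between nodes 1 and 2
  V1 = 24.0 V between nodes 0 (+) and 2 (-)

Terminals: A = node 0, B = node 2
Nodal analysis, taking node 2 as the 0 V reference.
Source V1 fixes V_0 = 24 V.
KCL at each unknown node (sum of currents leaving = 0; resistances in Ω):
  Node 1: (V_1 - 24)/30 + (V_1 - 0)/1500 + (V_1 - 0)/1100 = 0
Collecting terms: 0.03491 × V_1 = 0.8  =>  V_1 = 22.92 V
I_R1 = (V_0 - V_1)/R1 = (24 - 22.92)/30 = 0.03611 A
P_R1 = I_R1² × R1 = (0.03611)² × 30 = 0.03912 W

Final answer: 0.03912 W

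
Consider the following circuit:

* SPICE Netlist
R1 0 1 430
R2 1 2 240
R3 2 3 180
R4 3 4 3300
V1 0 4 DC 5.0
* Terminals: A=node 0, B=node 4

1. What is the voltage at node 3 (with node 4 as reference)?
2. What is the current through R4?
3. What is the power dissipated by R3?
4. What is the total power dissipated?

Nodal analysis, taking node 4 as the 0 V reference.
Source V1 fixes V_0 = 5 V.
KCL at each unknown node (sum of currents leaving = 0; resistances in Ω):
  Node 1: (V_1 - 5)/430 + (V_1 - V_2)/240 = 0
  Node 2: (V_2 - V_1)/240 + (V_2 - V_3)/180 = 0
  Node 3: (V_3 - V_2)/180 + (V_3 - 0)/3300 = 0
Collecting terms (coefficients in siemens):
  0.006492·V_1 - 0.004167·V_2 = 0.01163
  0.009722·V_2 - 0.004167·V_1 - 0.005556·V_3 = 0
  0.005859·V_3 - 0.005556·V_2 = 0
Solving these 3 simultaneous equations (Gaussian elimination) gives:
  V_1 = 4.482 V, V_2 = 4.193 V, V_3 = 3.976 V
Part 1:
  Read off the nodal solution: V_3 = 3.976 V
Part 2:
  I_R4 = (V_3 - V_4)/R4 = (3.976 - 0)/3300 = 0.001205 A
  Magnitude: I_R4 = 0.001205 A
Part 3:
  I_R3 = (V_2 - V_3)/R3 = (4.193 - 3.976)/180 = 0.001205 A
  P_R3 = I_R3² × R3 = (0.001205)² × 180 = 0.0002613 W
Part 4:
  Power in each resistor, P = (ΔV)²/R:
    P_R1 = (5 - 4.482)²/430 = 0.0006242 W
    P_R2 = (4.482 - 4.193)²/240 = 0.0003484 W
    P_R3 = (4.193 - 3.976)²/180 = 0.0002613 W
    P_R4 = (3.976 - 0)²/3300 = 0.00479 W
  P_total = P_R1 + P_R2 + P_R3 + P_R4 = 0.006024 W

Final answers:
1. V_3 = 3.976 V
2. I_R4 = 0.001205 A
3. P_R3 = 0.0002613 W
4. P_total = 0.006024 W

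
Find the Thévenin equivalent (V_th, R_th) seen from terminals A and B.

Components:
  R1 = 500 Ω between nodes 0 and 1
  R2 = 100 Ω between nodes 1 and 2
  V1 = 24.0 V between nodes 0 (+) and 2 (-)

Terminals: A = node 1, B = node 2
Step 1 — V_th is the open-circuit voltage V_A - V_B (nothing connected across the terminals).
Nodal analysis, taking node 2 as the 0 V reference.
Source V1 fixes V_0 = 24 V.
KCL at each unknown node (sum of currents leaving = 0; resistances in Ω):
  Node 1: (V_1 - 24)/500 + (V_1 - 0)/100 = 0
Collecting terms: 0.012 × V_1 = 0.048  =>  V_1 = 4 V
V_th = V_1 - V_2 = 4 - 0 = 4 V
Step 2 — R_th: zero the source — replace V1 by a short circuit (node 2 merges into node 0) — and find the resistance seen between A (node 1) and B (node 0).
Reduce the network between node 1 (A) and node 0 (B) by series/parallel combination:
  Rp1 = R1 ‖ R2 (parallel, both between nodes 0 and 1) = 1/(1/500 + 1/100) = 83.33 Ω
R_th = 83.33 Ω

Final answer: V_th = 4 V, R_th = 83.33 Ω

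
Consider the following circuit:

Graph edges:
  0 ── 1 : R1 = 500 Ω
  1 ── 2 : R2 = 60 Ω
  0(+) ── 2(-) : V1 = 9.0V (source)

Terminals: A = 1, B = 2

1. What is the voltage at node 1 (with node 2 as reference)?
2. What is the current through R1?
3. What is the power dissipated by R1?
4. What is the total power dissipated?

Nodal analysis, taking node 2 as the 0 V reference.
Source V1 fixes V_0 = 9 V.
KCL at each unknown node (sum of currents leaving = 0; resistances in Ω):
  Node 1: (V_1 - 9)/500 + (V_1 - 0)/60 = 0
Collecting terms: 0.01867 × V_1 = 0.018  =>  V_1 = 0.9643 V
Part 1:
  Read off the nodal solution: V_1 = 0.9643 V
Part 2:
  I_R1 = (V_0 - V_1)/R1 = (9 - 0.9643)/500 = 0.01607 A
  Magnitude: I_R1 = 0.01607 A
Part 3:
  I_R1 = (V_0 - V_1)/R1 = (9 - 0.9643)/500 = 0.01607 A
  P_R1 = I_R1² × R1 = (0.01607)² × 500 = 0.1291 W
Part 4:
  Power in each resistor, P = (ΔV)²/R:
    P_R1 = (9 - 0.9643)²/500 = 0.1291 W
    P_R2 = (0.9643 - 0)²/60 = 0.0155 W
  P_total = P_R1 + P_R2 = 0.1446 W

Final answers:
1. V_1 = 0.9643 V
2. I_R1 = 0.01607 A
3. P_R1 = 0.1291 W
4. P_total = 0.1446 W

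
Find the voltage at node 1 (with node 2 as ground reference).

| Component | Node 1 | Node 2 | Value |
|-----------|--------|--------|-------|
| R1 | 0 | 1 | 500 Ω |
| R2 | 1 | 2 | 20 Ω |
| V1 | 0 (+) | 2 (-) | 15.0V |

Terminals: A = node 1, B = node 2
Nodal analysis, taking node 2 as the 0 V reference.
Source V1 fixes V_0 = 15 V.
KCL at each unknown node (sum of currents leaving = 0; resistances in Ω):
  Node 1: (V_1 - 15)/500 + (V_1 - 0)/20 = 0
Collecting terms: 0.052 × V_1 = 0.03  =>  V_1 = 0.5769 V
The requested potential is V_1 = 0.5769 V.

Final answer: V_1 = 0.5769 V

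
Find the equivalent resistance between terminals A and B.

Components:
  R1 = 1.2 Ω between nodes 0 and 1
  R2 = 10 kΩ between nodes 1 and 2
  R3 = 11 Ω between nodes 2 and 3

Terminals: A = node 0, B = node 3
Reduce the network between node 0 (A) and node 3 (B) by series/parallel combination:
  Rs1 = R1 + R2 (series, joined only at node 1) = 1.2 + 10000 = 10000 Ω
  Rs2 = R3 + Rs1 (series, joined only at node 2) = 11 + 10000 = 10010 Ω
R_eq = 10.01 kΩ

Final answer: 10.01 kΩ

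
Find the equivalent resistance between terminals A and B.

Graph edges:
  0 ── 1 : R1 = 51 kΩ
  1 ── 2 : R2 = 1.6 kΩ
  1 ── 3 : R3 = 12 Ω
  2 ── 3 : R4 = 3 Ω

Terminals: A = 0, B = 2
Reduce the network between node 0 (A) and node 2 (B) by series/parallel combination:
  Rs1 = R3 + R4 (series, joined only at node 3) = 12 + 3 = 15 Ω
  Rp1 = R2 ‖ Rs1 (parallel, both between nodes 1 and 2) = 1/(1/1600 + 1/15) = 14.86 Ω
  Rs2 = R1 + Rp1 (series, joined only at node 1) = 51000 + 14.86 = 51010 Ω
R_eq = 51.01 kΩ

Final answer: 51.01 kΩ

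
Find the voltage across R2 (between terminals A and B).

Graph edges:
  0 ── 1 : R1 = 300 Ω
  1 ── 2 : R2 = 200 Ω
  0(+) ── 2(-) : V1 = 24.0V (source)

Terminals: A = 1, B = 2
R1 and R2 are in series across V1 (node 0 → node 1 → node 2), and the output A–B is taken across R2, so this is a voltage divider.
Series current: I = V1/(R1 + R2) = 24/(300 + 200) = 24/500 = 0.048 A
V_R2 = I × R2 = V1 × R2/(R1 + R2) = 24 × 200/500 = 9.6 V

Final answer: 9.6 V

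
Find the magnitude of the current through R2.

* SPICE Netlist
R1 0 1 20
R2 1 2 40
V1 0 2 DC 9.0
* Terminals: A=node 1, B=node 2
Nodal analysis, taking node 2 as the 0 V reference.
Source V1 fixes V_0 = 9 V.
KCL at each unknown node (sum of currents leaving = 0; resistances in Ω):
  Node 1: (V_1 - 9)/20 + (V_1 - 0)/40 = 0
Collecting terms: 0.075 × V_1 = 0.45  =>  V_1 = 6 V
I_R2 = (V_1 - V_2)/R2 = (6 - 0)/40 = 0.15 A
|I_R2| = 0.15 A

Final answer: |I_R2| = 0.15 A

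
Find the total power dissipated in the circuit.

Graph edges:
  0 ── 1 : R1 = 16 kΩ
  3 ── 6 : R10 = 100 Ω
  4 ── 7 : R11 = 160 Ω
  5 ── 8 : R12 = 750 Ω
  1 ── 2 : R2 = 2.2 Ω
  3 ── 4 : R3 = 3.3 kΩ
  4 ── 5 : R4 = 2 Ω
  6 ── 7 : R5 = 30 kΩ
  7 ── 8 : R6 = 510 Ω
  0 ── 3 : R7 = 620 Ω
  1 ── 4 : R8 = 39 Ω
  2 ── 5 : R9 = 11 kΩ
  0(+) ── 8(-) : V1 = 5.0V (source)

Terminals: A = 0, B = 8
Nodal analysis, taking node 8 as the 0 V reference.
Source V1 fixes V_0 = 5 V.
KCL at each unknown node (sum of currents leaving = 0; resistances in Ω):
  Node 1: (V_1 - 5)/16000 + (V_1 - V_2)/2.2 + (V_1 - V_4)/39 = 0
  Node 2: (V_2 - V_1)/2.2 + (V_2 - V_5)/11000 = 0
  Node 3: (V_3 - V_4)/3300 + (V_3 - 5)/620 + (V_3 - V_6)/100 = 0
  Node 4: (V_4 - V_3)/3300 + (V_4 - V_5)/2 + (V_4 - V_1)/39 + (V_4 - V_7)/160 = 0
  Node 5: (V_5 - V_4)/2 + (V_5 - V_2)/11000 + (V_5 - 0)/750 = 0
  Node 6: (V_6 - V_7)/30000 + (V_6 - V_3)/100 = 0
  Node 7: (V_7 - V_6)/30000 + (V_7 - 0)/510 + (V_7 - V_4)/160 = 0
Collecting terms (coefficients in siemens):
  0.4802·V_1 - 0.4545·V_2 - 0.02564·V_4 = 0.0003125
  0.4546·V_2 - 0.4545·V_1 - 0.00009091·V_5 = 0
  0.01192·V_3 - 0.000303·V_4 - 0.01·V_6 = 0.008065
  0.5322·V_4 - 0.02564·V_1 - 0.000303·V_3 - 0.5·V_5 - 0.00625·V_7 = 0
  0.5014·V_5 - 0.00009091·V_2 - 0.5·V_4 = 0
  0.01003·V_6 - 0.01·V_3 - 0.00003333·V_7 = 0
  0.008244·V_7 - 0.00625·V_4 - 0.00003333·V_6 = 0
Solving these 7 simultaneous equations (Gaussian elimination) gives:
  V_1 = 0.5407 V, V_2 = 0.5407 V, V_3 = 4.227 V, V_4 = 0.5298 V
  V_5 = 0.5284 V, V_6 = 4.214 V, V_7 = 0.4187 V
Power in each resistor, P = (ΔV)²/R:
  P_R1 = (5 - 0.5407)²/16000 = 0.001243 W
  P_R2 = (0.5407 - 0.5407)²/2.2 = 0.00000000000272 W
  P_R3 = (4.227 - 0.5298)²/3300 = 0.004142 W
  P_R4 = (0.5298 - 0.5284)²/2 = 0.0000009897 W
  P_R5 = (4.214 - 0.4187)²/30000 = 0.0004802 W
  P_R6 = (0.4187 - 0)²/510 = 0.0003438 W
  P_R7 = (5 - 4.227)²/620 = 0.0009639 W
  P_R8 = (0.5407 - 0.5298)²/39 = 0.000003005 W
  P_R9 = (0.5407 - 0.5284)²/11000 = 0.0000000136 W
  P_R10 = (4.227 - 4.214)²/100 = 0.000001601 W
  P_R11 = (0.5298 - 0.4187)²/160 = 0.00007717 W
  P_R12 = (0.5284 - 0)²/750 = 0.0003723 W
P_total = P_R1 + P_R2 + P_R3 + P_R4 + P_R5 + P_R6 + P_R7 + P_R8 + P_R9 + P_R10 + P_R11 + P_R12 = 0.007628 W

Final answer: 0.007628 W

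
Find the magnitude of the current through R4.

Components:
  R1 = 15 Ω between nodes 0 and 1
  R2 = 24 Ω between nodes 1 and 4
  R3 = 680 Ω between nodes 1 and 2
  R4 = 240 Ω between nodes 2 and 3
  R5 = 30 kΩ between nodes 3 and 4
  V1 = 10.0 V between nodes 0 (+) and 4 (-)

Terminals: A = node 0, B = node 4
Nodal analysis, taking node 4 as the 0 V reference.
Source V1 fixes V_0 = 10 V.
KCL at each unknown node (sum of currents leaving = 0; resistances in Ω):
  Node 1: (V_1 - 10)/15 + (V_1 - 0)/24 + (V_1 - V_2)/680 = 0
  Node 2: (V_2 - V_1)/680 + (V_2 - V_3)/240 = 0
  Node 3: (V_3 - V_2)/240 + (V_3 - 0)/30000 = 0
Collecting terms (coefficients in siemens):
  0.1098·V_1 - 0.001471·V_2 = 0.6667
  0.005637·V_2 - 0.001471·V_1 - 0.004167·V_3 = 0
  0.0042·V_3 - 0.004167·V_2 = 0
Solving these 3 simultaneous equations (Gaussian elimination) gives:
  V_1 = 6.152 V, V_2 = 6.017 V, V_3 = 5.969 V
I_R4 = (V_2 - V_3)/R4 = (6.017 - 5.969)/240 = 0.000199 A
|I_R4| = 0.000199 A

Final answer: |I_R4| = 0.000199 A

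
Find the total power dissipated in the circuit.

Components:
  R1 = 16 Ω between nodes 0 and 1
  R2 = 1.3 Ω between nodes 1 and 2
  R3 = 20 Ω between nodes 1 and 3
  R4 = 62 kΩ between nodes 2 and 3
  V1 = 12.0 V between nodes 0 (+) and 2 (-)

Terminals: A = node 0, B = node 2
Nodal analysis, taking node 2 as the 0 V reference.
Source V1 fixes V_0 = 12 V.
KCL at each unknown node (sum of currents leaving = 0; resistances in Ω):
  Node 1: (V_1 - 12)/16 + (V_1 - 0)/1.3 + (V_1 - V_3)/20 = 0
  Node 3: (V_3 - V_1)/20 + (V_3 - 0)/62000 = 0
Collecting terms (coefficients in siemens):
  0.8817·V_1 - 0.05·V_3 = 0.75
  0.05002·V_3 - 0.05·V_1 = 0
Determinant D = (0.8817)(0.05002) - (-0.05)(-0.05) = 0.0416
V_1 = [(0.75)(0.05002) - (-0.05)(0)]/D = 0.9017 V
V_3 = [(0.8817)(0) - (0.75)(-0.05)]/D = 0.9014 V
Power in each resistor, P = (ΔV)²/R:
  P_R1 = (12 - 0.9017)²/16 = 7.698 W
  P_R2 = (0.9017 - 0)²/1.3 = 0.6255 W
  P_R3 = (0.9017 - 0.9014)²/20 = 0.000000004228 W
  P_R4 = (0 - 0.9014)²/62000 = 0.00001311 W
P_total = P_R1 + P_R2 + P_R3 + P_R4 = 8.324 W

Final answer: 8.324 W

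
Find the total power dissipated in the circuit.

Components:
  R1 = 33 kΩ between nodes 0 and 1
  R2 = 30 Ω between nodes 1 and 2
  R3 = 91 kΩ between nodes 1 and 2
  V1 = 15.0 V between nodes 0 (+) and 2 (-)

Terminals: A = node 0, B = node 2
Nodal analysis, taking node 2 as the 0 V reference.
Source V1 fixes V_0 = 15 V.
KCL at each unknown node (sum of currents leaving = 0; resistances in Ω):
  Node 1: (V_1 - 15)/33000 + (V_1 - 0)/30 + (V_1 - 0)/91000 = 0
Collecting terms: 0.03337 × V_1 = 0.0004545  =>  V_1 = 0.01362 V
Power in each resistor, P = (ΔV)²/R:
  P_R1 = (15 - 0.01362)²/33000 = 0.006806 W
  P_R2 = (0.01362 - 0)²/30 = 0.000006183 W
  P_R3 = (0.01362 - 0)²/91000 = 0.000000002038 W
P_total = P_R1 + P_R2 + P_R3 = 0.006812 W

Final answer: 0.006812 W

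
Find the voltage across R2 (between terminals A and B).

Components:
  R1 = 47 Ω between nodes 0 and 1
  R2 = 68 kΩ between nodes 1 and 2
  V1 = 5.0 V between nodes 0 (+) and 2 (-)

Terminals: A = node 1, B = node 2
R1 and R2 are in series across V1 (node 0 → node 1 → node 2), and the output A–B is taken across R2, so this is a voltage divider.
Series current: I = V1/(R1 + R2) = 5/(47 + 68000) = 5/68050 = 0.00007348 A
V_R2 = I × R2 = V1 × R2/(R1 + R2) = 5 × 68000/68050 = 4.997 V

Final answer: 4.997 V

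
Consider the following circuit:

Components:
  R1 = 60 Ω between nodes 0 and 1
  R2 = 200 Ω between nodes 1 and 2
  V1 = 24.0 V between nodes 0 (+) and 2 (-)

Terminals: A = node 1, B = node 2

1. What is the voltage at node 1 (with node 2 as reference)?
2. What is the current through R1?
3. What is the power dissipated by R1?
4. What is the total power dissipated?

Nodal analysis, taking node 2 as the 0 V reference.
Source V1 fixes V_0 = 24 V.
KCL at each unknown node (sum of currents leaving = 0; resistances in Ω):
  Node 1: (V_1 - 24)/60 + (V_1 - 0)/200 = 0
Collecting terms: 0.02167 × V_1 = 0.4  =>  V_1 = 18.46 V
Part 1:
  Read off the nodal solution: V_1 = 18.46 V
Part 2:
  I_R1 = (V_0 - V_1)/R1 = (24 - 18.46)/60 = 0.09231 A
  Magnitude: I_R1 = 0.09231 A
Part 3:
  I_R1 = (V_0 - V_1)/R1 = (24 - 18.46)/60 = 0.09231 A
  P_R1 = I_R1² × R1 = (0.09231)² × 60 = 0.5112 W
Part 4:
  Power in each resistor, P = (ΔV)²/R:
    P_R1 = (24 - 18.46)²/60 = 0.5112 W
    P_R2 = (18.46 - 0)²/200 = 1.704 W
  P_total = P_R1 + P_R2 = 2.215 W

Final answers:
1. V_1 = 18.46 V
2. I_R1 = 0.09231 A
3. P_R1 = 0.5112 W
4. P_total = 2.215 W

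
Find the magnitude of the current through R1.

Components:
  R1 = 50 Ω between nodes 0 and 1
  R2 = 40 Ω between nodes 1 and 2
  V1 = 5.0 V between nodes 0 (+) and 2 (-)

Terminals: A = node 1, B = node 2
Nodal analysis, taking node 2 as the 0 V reference.
Source V1 fixes V_0 = 5 V.
KCL at each unknown node (sum of currents leaving = 0; resistances in Ω):
  Node 1: (V_1 - 5)/50 + (V_1 - 0)/40 = 0
Collecting terms: 0.045 × V_1 = 0.1  =>  V_1 = 2.222 V
I_R1 = (V_0 - V_1)/R1 = (5 - 2.222)/50 = 0.05556 A
|I_R1| = 0.05556 A

Final answer: |I_R1| = 0.05556 A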